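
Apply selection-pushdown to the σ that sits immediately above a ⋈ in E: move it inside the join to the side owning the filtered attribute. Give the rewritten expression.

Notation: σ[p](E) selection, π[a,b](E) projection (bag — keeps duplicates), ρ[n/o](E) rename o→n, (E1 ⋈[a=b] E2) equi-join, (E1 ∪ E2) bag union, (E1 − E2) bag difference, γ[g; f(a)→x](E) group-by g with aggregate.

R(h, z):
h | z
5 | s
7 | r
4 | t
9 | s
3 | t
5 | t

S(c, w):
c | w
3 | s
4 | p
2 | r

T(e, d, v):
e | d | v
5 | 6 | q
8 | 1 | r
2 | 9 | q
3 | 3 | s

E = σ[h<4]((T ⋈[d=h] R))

σ filters on h, owned by the right side.
E' = (T ⋈[d=h] σ[h<4](R))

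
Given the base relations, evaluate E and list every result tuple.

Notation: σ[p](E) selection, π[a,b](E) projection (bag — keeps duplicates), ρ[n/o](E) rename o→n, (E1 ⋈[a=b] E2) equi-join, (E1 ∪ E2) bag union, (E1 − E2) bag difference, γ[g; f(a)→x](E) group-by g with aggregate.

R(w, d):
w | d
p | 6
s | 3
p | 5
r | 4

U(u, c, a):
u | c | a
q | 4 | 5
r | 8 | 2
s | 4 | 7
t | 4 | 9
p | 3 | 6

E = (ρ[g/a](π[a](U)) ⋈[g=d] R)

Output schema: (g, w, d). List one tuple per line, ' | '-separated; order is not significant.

Stepwise |·|:
  U → 5
  π[a](U) → 5
  ρ[g/a](π[a](U)) → 5
  R → 4
  (ρ[g/a](π[a](U)) ⋈[g=d] R) → 2

== RESULT ==
g | w | d
5 | p | 5
6 | p | 6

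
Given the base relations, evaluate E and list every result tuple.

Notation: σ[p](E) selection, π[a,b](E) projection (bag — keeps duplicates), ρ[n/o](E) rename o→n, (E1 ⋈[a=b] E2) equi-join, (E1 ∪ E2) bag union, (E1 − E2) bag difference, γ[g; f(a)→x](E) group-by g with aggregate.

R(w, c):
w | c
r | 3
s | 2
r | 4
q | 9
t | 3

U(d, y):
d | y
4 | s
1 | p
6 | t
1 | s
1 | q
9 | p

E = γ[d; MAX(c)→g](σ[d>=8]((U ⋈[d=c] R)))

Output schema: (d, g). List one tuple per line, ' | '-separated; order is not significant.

Subexpression sizes:
  U → 6
  R → 5
  (U ⋈[d=c] R) → 2
  σ[d>=8]((U ⋈[d=c] R)) → 1
  γ[d; MAX(c)→g](σ[d>=8]((U ⋈[d=c] R))) → 1

== RESULT ==
d | g
9 | 9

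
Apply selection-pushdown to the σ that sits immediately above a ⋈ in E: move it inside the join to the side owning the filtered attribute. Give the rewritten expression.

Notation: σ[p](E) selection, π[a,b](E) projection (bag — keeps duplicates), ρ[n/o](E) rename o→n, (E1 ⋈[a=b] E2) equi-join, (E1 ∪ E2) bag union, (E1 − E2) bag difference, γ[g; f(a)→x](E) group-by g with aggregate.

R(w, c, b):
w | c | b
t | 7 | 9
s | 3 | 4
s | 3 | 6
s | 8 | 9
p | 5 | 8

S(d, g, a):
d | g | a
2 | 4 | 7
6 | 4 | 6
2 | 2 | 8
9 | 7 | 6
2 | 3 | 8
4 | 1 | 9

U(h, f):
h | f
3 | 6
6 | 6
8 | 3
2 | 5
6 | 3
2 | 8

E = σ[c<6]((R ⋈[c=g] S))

σ filters on c, owned by the left side.
E' = (σ[c<6](R) ⋈[c=g] S)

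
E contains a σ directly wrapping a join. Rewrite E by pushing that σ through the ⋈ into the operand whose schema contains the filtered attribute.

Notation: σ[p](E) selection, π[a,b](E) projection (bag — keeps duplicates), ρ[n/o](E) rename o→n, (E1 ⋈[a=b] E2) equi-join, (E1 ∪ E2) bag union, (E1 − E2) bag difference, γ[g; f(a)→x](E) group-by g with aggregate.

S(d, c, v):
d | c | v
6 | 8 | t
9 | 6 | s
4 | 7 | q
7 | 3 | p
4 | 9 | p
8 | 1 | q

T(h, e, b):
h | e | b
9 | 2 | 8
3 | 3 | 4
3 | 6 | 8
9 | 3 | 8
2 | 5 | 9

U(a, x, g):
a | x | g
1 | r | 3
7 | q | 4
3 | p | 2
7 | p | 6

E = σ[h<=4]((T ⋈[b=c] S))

σ filters on h, owned by the left side.
E' = (σ[h<=4](T) ⋈[b=c] S)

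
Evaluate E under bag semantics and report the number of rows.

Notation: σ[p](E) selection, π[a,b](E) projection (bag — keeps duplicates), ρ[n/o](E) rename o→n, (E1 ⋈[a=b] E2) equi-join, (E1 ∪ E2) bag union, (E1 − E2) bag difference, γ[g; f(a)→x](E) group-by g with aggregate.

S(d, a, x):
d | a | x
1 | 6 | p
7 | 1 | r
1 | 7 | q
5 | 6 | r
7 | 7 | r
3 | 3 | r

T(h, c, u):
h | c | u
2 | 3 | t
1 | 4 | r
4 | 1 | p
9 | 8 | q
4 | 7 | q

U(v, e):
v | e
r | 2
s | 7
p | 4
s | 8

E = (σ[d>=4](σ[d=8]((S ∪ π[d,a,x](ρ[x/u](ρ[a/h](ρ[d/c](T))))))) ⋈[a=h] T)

Stepwise |·|:
  S → 6
  T → 5
  ρ[d/c](T) → 5
  ρ[a/h](ρ[d/c](T)) → 5
  ρ[x/u](ρ[a/h](ρ[d/c](T))) → 5
  π[d,a,x](ρ[x/u](ρ[a/h](ρ[d/c](T)))) → 5
  (S ∪ π[d,a,x](ρ[x/u](ρ[a/h](ρ[d/c](T))))) → 11
  σ[d=8]((S ∪ π[d,a,x](ρ[x/u](ρ[a/h](ρ[d/c](T)))))) → 1
  σ[d>=4](σ[d=8]((S ∪ π[d,a,x](ρ[x/u](ρ[a/h](ρ[d/c](T))))))) → 1
  T → 5
  (σ[d>=4](σ[d=8]((S ∪ π[d,a,x](ρ[x/u](ρ[a/h](ρ[d/c](T))))))) ⋈[a=h] T) → 1

|E| = 1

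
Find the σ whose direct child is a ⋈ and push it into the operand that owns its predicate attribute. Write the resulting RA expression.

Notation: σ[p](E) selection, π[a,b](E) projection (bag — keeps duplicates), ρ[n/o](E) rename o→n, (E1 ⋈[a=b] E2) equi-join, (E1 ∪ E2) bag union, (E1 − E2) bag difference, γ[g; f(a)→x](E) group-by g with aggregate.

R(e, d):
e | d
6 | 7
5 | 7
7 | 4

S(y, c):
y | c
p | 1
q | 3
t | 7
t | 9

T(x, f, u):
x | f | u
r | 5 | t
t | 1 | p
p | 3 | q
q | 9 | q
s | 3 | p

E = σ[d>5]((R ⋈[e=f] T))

σ filters on d, owned by the left side.
E' = (σ[d>5](R) ⋈[e=f] T)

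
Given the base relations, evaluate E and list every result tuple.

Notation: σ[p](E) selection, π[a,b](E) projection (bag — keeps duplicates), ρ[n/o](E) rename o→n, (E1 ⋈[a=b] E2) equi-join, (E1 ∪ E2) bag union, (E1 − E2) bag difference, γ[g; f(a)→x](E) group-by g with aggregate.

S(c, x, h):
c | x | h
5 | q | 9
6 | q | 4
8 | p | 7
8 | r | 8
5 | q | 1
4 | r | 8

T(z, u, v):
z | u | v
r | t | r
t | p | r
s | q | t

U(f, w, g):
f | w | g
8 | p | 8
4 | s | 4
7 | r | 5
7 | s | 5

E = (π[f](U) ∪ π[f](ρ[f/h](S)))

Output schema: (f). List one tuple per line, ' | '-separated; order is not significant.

Stepwise |·|:
  U → 4
  π[f](U) → 4
  S → 6
  ρ[f/h](S) → 6
  π[f](ρ[f/h](S)) → 6
  (π[f](U) ∪ π[f](ρ[f/h](S))) → 10

== RESULT ==
f
1
4
4
7
7
7
8
8
8
9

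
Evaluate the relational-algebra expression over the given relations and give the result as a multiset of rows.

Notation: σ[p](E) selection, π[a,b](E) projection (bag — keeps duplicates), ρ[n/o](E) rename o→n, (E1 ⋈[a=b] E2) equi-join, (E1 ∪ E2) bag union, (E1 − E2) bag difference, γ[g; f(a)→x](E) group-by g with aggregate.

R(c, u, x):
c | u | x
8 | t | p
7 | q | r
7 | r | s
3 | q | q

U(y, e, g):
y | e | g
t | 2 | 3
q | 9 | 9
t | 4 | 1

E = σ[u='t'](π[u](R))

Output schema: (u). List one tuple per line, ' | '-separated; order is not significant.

Row counts bottom-up:
  R → 4
  π[u](R) → 4
  σ[u='t'](π[u](R)) → 1

== RESULT ==
u
t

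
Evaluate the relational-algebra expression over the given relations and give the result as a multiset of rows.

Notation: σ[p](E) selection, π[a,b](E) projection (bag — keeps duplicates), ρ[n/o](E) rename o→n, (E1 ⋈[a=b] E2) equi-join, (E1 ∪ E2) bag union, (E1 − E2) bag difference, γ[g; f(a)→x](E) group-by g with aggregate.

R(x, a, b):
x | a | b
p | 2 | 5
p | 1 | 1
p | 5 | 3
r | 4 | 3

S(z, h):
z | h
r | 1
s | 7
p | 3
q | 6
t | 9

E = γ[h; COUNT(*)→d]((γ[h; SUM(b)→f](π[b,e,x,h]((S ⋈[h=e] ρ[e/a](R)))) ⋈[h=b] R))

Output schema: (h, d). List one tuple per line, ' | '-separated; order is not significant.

Subexpression sizes:
  S → 5
  R → 4
  ρ[e/a](R) → 4
  (S ⋈[h=e] ρ[e/a](R)) → 1
  π[b,e,x,h]((S ⋈[h=e] ρ[e/a](R))) → 1
  γ[h; SUM(b)→f](π[b,e,x,h]((S ⋈[h=e] ρ[e/a](R)))) → 1
  R → 4
  (γ[h; SUM(b)→f](π[b,e,x,h]((S ⋈[h=e] ρ[e/a](R)))) ⋈[h=b] R) → 1
  γ[h; COUNT(*)→d]((γ[h; SUM(b)→f](π[b,e,x,h]((S ⋈[h=e] ρ[e/a](R)))) ⋈[h=b] R)) → 1

== RESULT ==
h | d
1 | 1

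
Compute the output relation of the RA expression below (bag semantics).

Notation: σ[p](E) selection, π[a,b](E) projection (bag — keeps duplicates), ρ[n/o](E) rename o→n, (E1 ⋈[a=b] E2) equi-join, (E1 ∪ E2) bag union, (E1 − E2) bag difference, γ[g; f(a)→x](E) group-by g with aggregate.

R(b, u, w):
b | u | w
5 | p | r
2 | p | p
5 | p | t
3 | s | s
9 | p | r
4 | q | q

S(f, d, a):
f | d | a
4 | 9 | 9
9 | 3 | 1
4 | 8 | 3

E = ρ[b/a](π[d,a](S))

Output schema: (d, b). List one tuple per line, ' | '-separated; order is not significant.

Subexpression sizes:
  S → 3
  π[d,a](S) → 3
  ρ[b/a](π[d,a](S)) → 3

== RESULT ==
d | b
3 | 1
8 | 3
9 | 9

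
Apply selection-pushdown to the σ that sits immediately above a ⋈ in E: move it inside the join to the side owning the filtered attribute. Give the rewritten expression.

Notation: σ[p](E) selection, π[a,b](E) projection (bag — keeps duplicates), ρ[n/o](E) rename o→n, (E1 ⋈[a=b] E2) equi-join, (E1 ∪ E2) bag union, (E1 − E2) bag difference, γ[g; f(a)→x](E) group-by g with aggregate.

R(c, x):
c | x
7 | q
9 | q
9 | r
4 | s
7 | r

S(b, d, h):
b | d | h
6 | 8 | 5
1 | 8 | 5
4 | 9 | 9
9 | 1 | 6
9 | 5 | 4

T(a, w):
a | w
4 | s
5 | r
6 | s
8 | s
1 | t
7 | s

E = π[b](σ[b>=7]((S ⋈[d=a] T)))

σ filters on b, owned by the left side.
E' = π[b]((σ[b>=7](S) ⋈[d=a] T))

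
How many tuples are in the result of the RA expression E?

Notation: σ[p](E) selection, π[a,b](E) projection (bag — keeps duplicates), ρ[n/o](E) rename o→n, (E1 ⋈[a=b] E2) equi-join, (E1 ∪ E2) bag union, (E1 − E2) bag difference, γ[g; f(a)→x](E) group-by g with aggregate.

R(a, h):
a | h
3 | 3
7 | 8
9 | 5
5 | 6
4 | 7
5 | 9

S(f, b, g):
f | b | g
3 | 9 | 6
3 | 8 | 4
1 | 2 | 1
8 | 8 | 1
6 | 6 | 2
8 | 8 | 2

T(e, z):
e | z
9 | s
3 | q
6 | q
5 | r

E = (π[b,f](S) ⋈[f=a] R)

Stepwise |·|:
  S → 6
  π[b,f](S) → 6
  R → 6
  (π[b,f](S) ⋈[f=a] R) → 2

|E| = 2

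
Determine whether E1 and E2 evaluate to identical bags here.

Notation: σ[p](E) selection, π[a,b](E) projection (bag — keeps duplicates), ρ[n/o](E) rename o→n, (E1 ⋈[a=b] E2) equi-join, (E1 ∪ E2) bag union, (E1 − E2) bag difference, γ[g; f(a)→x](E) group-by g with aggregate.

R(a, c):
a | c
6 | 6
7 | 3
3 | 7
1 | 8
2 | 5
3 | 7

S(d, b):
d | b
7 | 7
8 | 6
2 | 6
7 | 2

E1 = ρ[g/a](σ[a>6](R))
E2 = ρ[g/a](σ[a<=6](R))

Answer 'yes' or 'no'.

E1 row counts bottom-up:
  R → 6
  σ[a>6](R) → 1
  ρ[g/a](σ[a>6](R)) → 1
E2 row counts bottom-up:
  R → 6
  σ[a<=6](R) → 5
  ρ[g/a](σ[a<=6](R)) → 5

E1 result:
g | c
7 | 3
E2 result:
g | c
1 | 8
2 | 5
3 | 7
3 | 7
6 | 6
Witness: (2, 5) appears 0× in E1 but 1× in E2.

no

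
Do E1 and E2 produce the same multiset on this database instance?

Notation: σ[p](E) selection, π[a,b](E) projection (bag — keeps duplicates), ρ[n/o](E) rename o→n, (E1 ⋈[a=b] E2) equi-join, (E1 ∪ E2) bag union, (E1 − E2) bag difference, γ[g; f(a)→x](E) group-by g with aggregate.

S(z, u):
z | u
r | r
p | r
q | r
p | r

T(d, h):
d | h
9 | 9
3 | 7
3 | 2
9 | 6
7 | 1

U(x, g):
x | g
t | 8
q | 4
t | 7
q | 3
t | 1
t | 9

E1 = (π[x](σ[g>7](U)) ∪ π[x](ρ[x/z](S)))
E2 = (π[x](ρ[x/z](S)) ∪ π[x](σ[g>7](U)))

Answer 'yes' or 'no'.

E1 per-node cardinality:
  U → 6
  σ[g>7](U) → 2
  π[x](σ[g>7](U)) → 2
  S → 4
  ρ[x/z](S) → 4
  π[x](ρ[x/z](S)) → 4
  (π[x](σ[g>7](U)) ∪ π[x](ρ[x/z](S))) → 6
E2 per-node cardinality:
  S → 4
  ρ[x/z](S) → 4
  π[x](ρ[x/z](S)) → 4
  U → 6
  σ[g>7](U) → 2
  π[x](σ[g>7](U)) → 2
  (π[x](ρ[x/z](S)) ∪ π[x](σ[g>7](U))) → 6

E1 and E2 produce the same multiset:
x
p
p
q
r
t
t

yes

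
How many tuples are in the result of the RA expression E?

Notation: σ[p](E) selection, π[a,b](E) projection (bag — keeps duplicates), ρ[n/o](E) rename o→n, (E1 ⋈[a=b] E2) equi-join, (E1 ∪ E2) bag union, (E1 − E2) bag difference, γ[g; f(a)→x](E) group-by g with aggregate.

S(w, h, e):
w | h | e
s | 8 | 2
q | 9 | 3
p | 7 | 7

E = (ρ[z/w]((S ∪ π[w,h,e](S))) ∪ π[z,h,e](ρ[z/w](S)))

Subexpression sizes:
  S → 3
  S → 3
  π[w,h,e](S) → 3
  (S ∪ π[w,h,e](S)) → 6
  ρ[z/w]((S ∪ π[w,h,e](S))) → 6
  S → 3
  ρ[z/w](S) → 3
  π[z,h,e](ρ[z/w](S)) → 3
  (ρ[z/w]((S ∪ π[w,h,e](S))) ∪ π[z,h,e](ρ[z/w](S))) → 9

|E| = 9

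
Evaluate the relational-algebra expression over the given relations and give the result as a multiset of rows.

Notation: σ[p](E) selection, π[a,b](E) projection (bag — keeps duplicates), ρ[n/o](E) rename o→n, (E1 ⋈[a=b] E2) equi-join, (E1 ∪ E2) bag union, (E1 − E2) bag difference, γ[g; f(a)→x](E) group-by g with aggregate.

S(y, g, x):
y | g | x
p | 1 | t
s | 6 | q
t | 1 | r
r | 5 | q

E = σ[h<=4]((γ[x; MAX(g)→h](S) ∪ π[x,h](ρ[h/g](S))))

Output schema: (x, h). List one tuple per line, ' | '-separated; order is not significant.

Stepwise |·|:
  S → 4
  γ[x; MAX(g)→h](S) → 3
  S → 4
  ρ[h/g](S) → 4
  π[x,h](ρ[h/g](S)) → 4
  (γ[x; MAX(g)→h](S) ∪ π[x,h](ρ[h/g](S))) → 7
  σ[h<=4]((γ[x; MAX(g)→h](S) ∪ π[x,h](ρ[h/g](S)))) → 4

== RESULT ==
x | h
r | 1
r | 1
t | 1
t | 1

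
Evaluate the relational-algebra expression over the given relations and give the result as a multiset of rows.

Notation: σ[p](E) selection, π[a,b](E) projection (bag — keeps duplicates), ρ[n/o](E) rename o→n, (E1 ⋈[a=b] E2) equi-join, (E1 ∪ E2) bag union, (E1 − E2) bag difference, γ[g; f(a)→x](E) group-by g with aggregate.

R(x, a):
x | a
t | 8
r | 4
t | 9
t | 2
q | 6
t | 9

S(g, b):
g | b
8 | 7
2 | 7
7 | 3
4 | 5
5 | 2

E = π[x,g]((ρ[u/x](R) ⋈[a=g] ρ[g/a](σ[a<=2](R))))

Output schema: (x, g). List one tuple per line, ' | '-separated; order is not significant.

Subexpression sizes:
  R → 6
  ρ[u/x](R) → 6
  R → 6
  σ[a<=2](R) → 1
  ρ[g/a](σ[a<=2](R)) → 1
  (ρ[u/x](R) ⋈[a=g] ρ[g/a](σ[a<=2](R))) → 1
  π[x,g]((ρ[u/x](R) ⋈[a=g] ρ[g/a](σ[a<=2](R)))) → 1

== RESULT ==
x | g
t | 2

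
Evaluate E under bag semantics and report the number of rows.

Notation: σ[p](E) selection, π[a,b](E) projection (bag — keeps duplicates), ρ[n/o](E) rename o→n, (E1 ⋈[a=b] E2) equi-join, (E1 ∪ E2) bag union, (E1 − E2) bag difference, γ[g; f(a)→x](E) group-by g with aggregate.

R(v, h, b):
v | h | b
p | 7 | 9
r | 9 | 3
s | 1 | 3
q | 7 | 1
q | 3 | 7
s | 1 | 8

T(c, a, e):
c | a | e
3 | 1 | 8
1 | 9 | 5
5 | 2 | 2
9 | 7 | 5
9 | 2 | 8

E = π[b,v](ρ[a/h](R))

Per-node cardinality:
  R → 6
  ρ[a/h](R) → 6
  π[b,v](ρ[a/h](R)) → 6

|E| = 6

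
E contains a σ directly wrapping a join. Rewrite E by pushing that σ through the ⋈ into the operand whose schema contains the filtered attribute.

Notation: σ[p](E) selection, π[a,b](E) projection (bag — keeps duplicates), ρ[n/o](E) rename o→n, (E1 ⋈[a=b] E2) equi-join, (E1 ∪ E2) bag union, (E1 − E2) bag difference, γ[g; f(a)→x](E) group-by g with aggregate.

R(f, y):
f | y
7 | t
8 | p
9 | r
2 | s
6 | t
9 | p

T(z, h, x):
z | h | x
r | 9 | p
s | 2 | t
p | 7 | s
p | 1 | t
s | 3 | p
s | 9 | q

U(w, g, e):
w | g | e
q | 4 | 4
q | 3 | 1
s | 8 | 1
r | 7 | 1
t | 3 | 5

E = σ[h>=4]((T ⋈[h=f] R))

σ filters on h, owned by the left side.
E' = (σ[h>=4](T) ⋈[h=f] R)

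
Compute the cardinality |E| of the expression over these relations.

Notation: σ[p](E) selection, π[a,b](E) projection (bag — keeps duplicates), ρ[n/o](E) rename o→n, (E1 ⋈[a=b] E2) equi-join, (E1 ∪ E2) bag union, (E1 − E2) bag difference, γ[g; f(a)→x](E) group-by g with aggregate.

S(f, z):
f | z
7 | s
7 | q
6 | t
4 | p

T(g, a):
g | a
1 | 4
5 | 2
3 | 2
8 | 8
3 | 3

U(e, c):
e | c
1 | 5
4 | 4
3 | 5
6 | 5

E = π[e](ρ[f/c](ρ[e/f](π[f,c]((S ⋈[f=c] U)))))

Per-node cardinality:
  S → 4
  U → 4
  (S ⋈[f=c] U) → 1
  π[f,c]((S ⋈[f=c] U)) → 1
  ρ[e/f](π[f,c]((S ⋈[f=c] U))) → 1
  ρ[f/c](ρ[e/f](π[f,c]((S ⋈[f=c] U)))) → 1
  π[e](ρ[f/c](ρ[e/f](π[f,c]((S ⋈[f=c] U))))) → 1

|E| = 1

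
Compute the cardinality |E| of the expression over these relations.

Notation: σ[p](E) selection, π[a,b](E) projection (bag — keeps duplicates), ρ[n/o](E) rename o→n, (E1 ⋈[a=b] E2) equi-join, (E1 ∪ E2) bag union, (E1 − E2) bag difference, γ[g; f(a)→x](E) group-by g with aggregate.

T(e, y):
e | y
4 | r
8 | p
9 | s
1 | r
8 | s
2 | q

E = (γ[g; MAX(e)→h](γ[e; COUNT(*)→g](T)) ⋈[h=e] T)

Stepwise |·|:
  T → 6
  γ[e; COUNT(*)→g](T) → 5
  γ[g; MAX(e)→h](γ[e; COUNT(*)→g](T)) → 2
  T → 6
  (γ[g; MAX(e)→h](γ[e; COUNT(*)→g](T)) ⋈[h=e] T) → 3

|E| = 3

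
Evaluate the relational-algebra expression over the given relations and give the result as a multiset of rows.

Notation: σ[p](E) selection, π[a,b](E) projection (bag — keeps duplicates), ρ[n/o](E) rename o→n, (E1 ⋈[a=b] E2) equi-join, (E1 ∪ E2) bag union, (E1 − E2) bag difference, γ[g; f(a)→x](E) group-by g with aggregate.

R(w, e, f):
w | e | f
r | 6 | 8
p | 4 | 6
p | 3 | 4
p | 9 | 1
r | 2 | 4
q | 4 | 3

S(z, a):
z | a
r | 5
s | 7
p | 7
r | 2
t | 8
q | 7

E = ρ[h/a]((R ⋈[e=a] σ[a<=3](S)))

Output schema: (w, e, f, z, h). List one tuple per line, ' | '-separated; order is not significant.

Row counts bottom-up:
  R → 6
  S → 6
  σ[a<=3](S) → 1
  (R ⋈[e=a] σ[a<=3](S)) → 1
  ρ[h/a]((R ⋈[e=a] σ[a<=3](S))) → 1

== RESULT ==
w | e | f | z | h
r | 2 | 4 | r | 2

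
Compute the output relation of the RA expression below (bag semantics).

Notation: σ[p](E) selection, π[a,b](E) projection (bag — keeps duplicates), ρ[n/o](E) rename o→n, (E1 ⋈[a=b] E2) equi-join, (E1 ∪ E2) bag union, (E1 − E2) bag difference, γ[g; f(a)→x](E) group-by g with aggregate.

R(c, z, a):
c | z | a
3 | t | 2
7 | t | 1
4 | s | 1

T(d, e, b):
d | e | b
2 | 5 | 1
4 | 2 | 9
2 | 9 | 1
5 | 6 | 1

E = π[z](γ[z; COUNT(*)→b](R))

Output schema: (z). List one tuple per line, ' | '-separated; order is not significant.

Stepwise |·|:
  R → 3
  γ[z; COUNT(*)→b](R) → 2
  π[z](γ[z; COUNT(*)→b](R)) → 2

== RESULT ==
z
s
t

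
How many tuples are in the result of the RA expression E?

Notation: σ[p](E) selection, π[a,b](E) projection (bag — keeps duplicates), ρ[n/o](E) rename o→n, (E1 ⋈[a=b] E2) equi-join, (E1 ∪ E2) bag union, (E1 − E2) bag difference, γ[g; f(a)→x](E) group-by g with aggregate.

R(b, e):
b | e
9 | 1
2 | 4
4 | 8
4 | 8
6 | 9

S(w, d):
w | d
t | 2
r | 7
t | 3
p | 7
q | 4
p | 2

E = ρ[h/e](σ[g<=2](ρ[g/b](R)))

Stepwise |·|:
  R → 5
  ρ[g/b](R) → 5
  σ[g<=2](ρ[g/b](R)) → 1
  ρ[h/e](σ[g<=2](ρ[g/b](R))) → 1

|E| = 1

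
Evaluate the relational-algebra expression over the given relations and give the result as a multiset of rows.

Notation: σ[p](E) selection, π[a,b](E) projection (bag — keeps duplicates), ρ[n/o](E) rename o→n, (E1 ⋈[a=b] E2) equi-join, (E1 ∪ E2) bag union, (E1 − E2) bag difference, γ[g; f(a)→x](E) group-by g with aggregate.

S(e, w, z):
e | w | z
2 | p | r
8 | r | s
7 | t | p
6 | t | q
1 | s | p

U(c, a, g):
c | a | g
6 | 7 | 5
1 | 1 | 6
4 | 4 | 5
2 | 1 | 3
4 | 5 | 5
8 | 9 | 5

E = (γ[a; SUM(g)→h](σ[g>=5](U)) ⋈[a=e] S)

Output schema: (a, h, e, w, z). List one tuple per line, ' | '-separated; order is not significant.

Per-node cardinality:
  U → 6
  σ[g>=5](U) → 5
  γ[a; SUM(g)→h](σ[g>=5](U)) → 5
  S → 5
  (γ[a; SUM(g)→h](σ[g>=5](U)) ⋈[a=e] S) → 2

== RESULT ==
a | h | e | w | z
1 | 6 | 1 | s | p
7 | 5 | 7 | t | p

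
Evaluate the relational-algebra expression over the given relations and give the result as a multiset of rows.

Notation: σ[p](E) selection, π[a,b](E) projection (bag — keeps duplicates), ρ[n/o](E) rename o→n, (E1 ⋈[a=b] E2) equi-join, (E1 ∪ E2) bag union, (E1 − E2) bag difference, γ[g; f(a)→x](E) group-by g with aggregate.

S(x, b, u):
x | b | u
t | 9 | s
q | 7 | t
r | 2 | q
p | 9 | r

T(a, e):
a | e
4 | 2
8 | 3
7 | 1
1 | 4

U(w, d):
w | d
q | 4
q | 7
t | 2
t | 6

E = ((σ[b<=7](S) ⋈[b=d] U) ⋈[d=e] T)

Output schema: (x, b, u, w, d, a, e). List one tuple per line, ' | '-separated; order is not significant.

Per-node cardinality:
  S → 4
  σ[b<=7](S) → 2
  U → 4
  (σ[b<=7](S) ⋈[b=d] U) → 2
  T → 4
  ((σ[b<=7](S) ⋈[b=d] U) ⋈[d=e] T) → 1

== RESULT ==
x | b | u | w | d | a | e
r | 2 | q | t | 2 | 4 | 2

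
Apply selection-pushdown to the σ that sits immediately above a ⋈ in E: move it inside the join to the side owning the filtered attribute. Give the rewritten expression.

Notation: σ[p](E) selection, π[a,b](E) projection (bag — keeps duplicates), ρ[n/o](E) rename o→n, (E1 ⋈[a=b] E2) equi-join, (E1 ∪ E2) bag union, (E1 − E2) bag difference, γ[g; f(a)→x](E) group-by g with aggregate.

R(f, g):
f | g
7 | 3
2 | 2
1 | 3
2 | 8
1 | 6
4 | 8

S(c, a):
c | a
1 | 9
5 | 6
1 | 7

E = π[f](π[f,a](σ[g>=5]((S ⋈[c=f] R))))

σ filters on g, owned by the right side.
E' = π[f](π[f,a]((S ⋈[c=f] σ[g>=5](R))))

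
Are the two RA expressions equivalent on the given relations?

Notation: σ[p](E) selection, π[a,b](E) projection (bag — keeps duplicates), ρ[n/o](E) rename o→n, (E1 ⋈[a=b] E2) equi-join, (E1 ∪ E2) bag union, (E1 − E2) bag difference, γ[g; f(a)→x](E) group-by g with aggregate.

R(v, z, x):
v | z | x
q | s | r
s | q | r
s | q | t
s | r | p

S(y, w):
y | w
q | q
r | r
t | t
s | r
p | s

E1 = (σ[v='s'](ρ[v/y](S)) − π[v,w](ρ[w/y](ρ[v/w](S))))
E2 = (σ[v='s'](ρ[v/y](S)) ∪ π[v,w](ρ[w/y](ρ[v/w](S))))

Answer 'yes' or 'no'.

E1 row counts bottom-up:
  S → 5
  ρ[v/y](S) → 5
  σ[v='s'](ρ[v/y](S)) → 1
  S → 5
  ρ[v/w](S) → 5
  ρ[w/y](ρ[v/w](S)) → 5
  π[v,w](ρ[w/y](ρ[v/w](S))) → 5
  (σ[v='s'](ρ[v/y](S)) − π[v,w](ρ[w/y](ρ[v/w](S)))) → 1
E2 row counts bottom-up:
  S → 5
  ρ[v/y](S) → 5
  σ[v='s'](ρ[v/y](S)) → 1
  S → 5
  ρ[v/w](S) → 5
  ρ[w/y](ρ[v/w](S)) → 5
  π[v,w](ρ[w/y](ρ[v/w](S))) → 5
  (σ[v='s'](ρ[v/y](S)) ∪ π[v,w](ρ[w/y](ρ[v/w](S)))) → 6

E1 result:
v | w
s | r
E2 result:
v | w
q | q
r | r
r | s
s | p
s | r
t | t
Witness: ('t', 't') appears 0× in E1 but 1× in E2.

no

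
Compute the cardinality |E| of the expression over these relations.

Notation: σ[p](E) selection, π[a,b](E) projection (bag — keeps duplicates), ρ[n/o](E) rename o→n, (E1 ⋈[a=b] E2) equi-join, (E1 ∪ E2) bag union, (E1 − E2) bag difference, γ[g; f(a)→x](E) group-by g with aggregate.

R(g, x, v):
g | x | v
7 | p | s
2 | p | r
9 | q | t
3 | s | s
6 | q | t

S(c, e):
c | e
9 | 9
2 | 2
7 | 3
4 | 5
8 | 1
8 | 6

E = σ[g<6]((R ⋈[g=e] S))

Stepwise |·|:
  R → 5
  S → 6
  (R ⋈[g=e] S) → 4
  σ[g<6]((R ⋈[g=e] S)) → 2

|E| = 2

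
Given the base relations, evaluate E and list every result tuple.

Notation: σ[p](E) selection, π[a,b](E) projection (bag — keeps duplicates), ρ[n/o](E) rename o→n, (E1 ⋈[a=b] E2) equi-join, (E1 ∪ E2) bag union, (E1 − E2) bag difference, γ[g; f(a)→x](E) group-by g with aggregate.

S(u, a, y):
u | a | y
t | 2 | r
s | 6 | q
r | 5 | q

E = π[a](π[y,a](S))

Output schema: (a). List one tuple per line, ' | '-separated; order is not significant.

Stepwise |·|:
  S → 3
  π[y,a](S) → 3
  π[a](π[y,a](S)) → 3

== RESULT ==
a
2
5
6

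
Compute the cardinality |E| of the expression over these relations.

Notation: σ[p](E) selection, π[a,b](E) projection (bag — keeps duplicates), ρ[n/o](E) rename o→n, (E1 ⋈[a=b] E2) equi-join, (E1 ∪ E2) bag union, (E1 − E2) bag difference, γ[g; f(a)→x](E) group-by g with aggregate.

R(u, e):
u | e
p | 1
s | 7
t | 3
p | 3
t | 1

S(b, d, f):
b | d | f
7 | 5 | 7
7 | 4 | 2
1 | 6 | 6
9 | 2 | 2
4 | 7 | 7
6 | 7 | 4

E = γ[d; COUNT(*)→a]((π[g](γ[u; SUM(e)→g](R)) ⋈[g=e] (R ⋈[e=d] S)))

Subexpression sizes:
  R → 5
  γ[u; SUM(e)→g](R) → 3
  π[g](γ[u; SUM(e)→g](R)) → 3
  R → 5
  S → 6
  (R ⋈[e=d] S) → 2
  (π[g](γ[u; SUM(e)→g](R)) ⋈[g=e] (R ⋈[e=d] S)) → 2
  γ[d; COUNT(*)→a]((π[g](γ[u; SUM(e)→g](R)) ⋈[g=e] (R ⋈[e=d] S))) → 1

|E| = 1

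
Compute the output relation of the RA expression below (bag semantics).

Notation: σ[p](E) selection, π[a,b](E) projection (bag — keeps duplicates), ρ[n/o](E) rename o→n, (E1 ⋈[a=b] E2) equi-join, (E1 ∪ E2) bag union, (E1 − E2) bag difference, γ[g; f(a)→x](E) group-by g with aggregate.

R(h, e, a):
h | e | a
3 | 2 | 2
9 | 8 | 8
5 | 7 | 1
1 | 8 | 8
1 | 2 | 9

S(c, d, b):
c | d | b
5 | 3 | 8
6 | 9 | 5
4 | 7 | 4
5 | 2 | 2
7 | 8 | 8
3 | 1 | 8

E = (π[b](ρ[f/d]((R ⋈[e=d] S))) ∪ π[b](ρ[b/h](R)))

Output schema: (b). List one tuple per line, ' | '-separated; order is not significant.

Subexpression sizes:
  R → 5
  S → 6
  (R ⋈[e=d] S) → 5
  ρ[f/d]((R ⋈[e=d] S)) → 5
  π[b](ρ[f/d]((R ⋈[e=d] S))) → 5
  R → 5
  ρ[b/h](R) → 5
  π[b](ρ[b/h](R)) → 5
  (π[b](ρ[f/d]((R ⋈[e=d] S))) ∪ π[b](ρ[b/h](R))) → 10

== RESULT ==
b
1
1
2
2
3
4
5
8
8
9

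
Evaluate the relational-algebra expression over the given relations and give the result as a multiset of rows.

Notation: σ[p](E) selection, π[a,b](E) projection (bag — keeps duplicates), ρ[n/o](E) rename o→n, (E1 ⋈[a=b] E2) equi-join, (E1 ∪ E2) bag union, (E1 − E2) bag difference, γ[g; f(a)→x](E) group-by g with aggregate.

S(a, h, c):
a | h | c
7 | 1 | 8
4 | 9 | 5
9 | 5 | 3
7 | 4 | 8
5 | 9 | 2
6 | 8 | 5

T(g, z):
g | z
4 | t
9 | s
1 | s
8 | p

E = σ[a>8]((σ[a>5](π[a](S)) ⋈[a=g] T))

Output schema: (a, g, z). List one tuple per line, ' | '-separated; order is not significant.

Per-node cardinality:
  S → 6
  π[a](S) → 6
  σ[a>5](π[a](S)) → 4
  T → 4
  (σ[a>5](π[a](S)) ⋈[a=g] T) → 1
  σ[a>8]((σ[a>5](π[a](S)) ⋈[a=g] T)) → 1

== RESULT ==
a | g | z
9 | 9 | s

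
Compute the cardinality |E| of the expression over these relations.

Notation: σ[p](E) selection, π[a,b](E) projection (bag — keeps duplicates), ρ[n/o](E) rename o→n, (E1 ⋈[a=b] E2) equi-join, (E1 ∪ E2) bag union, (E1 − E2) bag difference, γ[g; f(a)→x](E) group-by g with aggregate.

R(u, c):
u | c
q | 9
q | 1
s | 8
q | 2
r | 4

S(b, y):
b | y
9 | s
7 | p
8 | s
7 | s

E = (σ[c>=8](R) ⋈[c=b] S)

Per-node cardinality:
  R → 5
  σ[c>=8](R) → 2
  S → 4
  (σ[c>=8](R) ⋈[c=b] S) → 2

|E| = 2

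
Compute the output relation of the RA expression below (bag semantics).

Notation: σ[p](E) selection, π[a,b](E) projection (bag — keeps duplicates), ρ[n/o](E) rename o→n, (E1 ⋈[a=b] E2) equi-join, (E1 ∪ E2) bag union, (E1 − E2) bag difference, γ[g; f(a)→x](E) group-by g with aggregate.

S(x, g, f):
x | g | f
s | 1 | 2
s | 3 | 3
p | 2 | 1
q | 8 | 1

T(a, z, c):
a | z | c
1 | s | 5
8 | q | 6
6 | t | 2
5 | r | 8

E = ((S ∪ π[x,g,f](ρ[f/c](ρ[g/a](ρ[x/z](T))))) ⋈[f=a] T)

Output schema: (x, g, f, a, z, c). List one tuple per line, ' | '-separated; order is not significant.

Stepwise |·|:
  S → 4
  T → 4
  ρ[x/z](T) → 4
  ρ[g/a](ρ[x/z](T)) → 4
  ρ[f/c](ρ[g/a](ρ[x/z](T))) → 4
  π[x,g,f](ρ[f/c](ρ[g/a](ρ[x/z](T)))) → 4
  (S ∪ π[x,g,f](ρ[f/c](ρ[g/a](ρ[x/z](T))))) → 8
  T → 4
  ((S ∪ π[x,g,f](ρ[f/c](ρ[g/a](ρ[x/z](T))))) ⋈[f=a] T) → 5

== RESULT ==
x | g | f | a | z | c
p | 2 | 1 | 1 | s | 5
q | 8 | 1 | 1 | s | 5
q | 8 | 6 | 6 | t | 2
r | 5 | 8 | 8 | q | 6
s | 1 | 5 | 5 | r | 8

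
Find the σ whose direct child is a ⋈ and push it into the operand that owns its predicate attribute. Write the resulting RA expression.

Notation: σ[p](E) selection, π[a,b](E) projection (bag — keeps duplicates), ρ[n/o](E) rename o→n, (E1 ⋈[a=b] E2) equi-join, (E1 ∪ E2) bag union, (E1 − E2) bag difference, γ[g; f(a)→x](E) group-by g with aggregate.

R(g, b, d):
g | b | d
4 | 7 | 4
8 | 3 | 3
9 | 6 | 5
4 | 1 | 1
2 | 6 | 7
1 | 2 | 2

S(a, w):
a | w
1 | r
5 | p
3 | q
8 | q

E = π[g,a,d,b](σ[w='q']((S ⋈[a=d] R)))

σ filters on w, owned by the left side.
E' = π[g,a,d,b]((σ[w='q'](S) ⋈[a=d] R))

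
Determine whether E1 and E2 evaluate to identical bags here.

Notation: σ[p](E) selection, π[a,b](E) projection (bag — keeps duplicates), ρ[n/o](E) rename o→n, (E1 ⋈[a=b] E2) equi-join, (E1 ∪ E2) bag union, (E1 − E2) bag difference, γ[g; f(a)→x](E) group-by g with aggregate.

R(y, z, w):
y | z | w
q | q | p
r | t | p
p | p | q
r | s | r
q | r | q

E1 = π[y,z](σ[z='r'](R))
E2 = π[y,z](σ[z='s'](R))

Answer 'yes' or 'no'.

E1 stepwise |·|:
  R → 5
  σ[z='r'](R) → 1
  π[y,z](σ[z='r'](R)) → 1
E2 stepwise |·|:
  R → 5
  σ[z='s'](R) → 1
  π[y,z](σ[z='s'](R)) → 1

E1 result:
y | z
q | r
E2 result:
y | z
r | s
Witness: ('q', 'r') appears 1× in E1 but 0× in E2.

no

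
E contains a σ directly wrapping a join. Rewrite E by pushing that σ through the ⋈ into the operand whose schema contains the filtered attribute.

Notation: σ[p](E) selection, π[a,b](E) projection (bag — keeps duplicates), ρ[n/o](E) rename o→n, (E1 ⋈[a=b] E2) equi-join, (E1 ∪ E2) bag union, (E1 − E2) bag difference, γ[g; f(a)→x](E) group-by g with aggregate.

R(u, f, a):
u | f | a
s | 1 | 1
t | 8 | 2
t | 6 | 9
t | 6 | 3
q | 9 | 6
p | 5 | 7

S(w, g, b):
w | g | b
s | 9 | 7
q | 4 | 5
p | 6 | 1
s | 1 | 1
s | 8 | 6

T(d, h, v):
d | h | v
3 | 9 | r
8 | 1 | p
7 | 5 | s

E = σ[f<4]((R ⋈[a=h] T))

σ filters on f, owned by the left side.
E' = (σ[f<4](R) ⋈[a=h] T)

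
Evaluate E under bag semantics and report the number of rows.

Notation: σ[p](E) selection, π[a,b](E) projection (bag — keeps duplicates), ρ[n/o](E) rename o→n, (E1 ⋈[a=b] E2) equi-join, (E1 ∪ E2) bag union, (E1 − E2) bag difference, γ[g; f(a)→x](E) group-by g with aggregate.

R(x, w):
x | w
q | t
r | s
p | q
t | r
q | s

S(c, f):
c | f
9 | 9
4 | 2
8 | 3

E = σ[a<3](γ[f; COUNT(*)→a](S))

Stepwise |·|:
  S → 3
  γ[f; COUNT(*)→a](S) → 3
  σ[a<3](γ[f; COUNT(*)→a](S)) → 3

|E| = 3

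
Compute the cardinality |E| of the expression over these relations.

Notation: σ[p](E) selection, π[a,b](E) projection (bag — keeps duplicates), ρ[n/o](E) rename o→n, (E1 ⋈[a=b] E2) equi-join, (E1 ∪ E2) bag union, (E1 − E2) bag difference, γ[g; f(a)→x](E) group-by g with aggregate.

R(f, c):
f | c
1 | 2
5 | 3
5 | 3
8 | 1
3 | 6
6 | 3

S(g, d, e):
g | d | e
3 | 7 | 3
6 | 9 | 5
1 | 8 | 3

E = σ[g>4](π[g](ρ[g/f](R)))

Row counts bottom-up:
  R → 6
  ρ[g/f](R) → 6
  π[g](ρ[g/f](R)) → 6
  σ[g>4](π[g](ρ[g/f](R))) → 4

|E| = 4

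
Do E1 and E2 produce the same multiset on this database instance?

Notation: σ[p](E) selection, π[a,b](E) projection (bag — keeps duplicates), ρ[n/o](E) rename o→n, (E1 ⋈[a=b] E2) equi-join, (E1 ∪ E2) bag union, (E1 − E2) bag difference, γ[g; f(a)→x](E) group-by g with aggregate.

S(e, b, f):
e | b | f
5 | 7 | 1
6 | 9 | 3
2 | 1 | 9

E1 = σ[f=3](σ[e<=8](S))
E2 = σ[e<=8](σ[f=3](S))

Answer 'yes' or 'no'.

E1 subexpression sizes:
  S → 3
  σ[e<=8](S) → 3
  σ[f=3](σ[e<=8](S)) → 1
E2 subexpression sizes:
  S → 3
  σ[f=3](S) → 1
  σ[e<=8](σ[f=3](S)) → 1

E1 and E2 produce the same multiset:
e | b | f
6 | 9 | 3

yes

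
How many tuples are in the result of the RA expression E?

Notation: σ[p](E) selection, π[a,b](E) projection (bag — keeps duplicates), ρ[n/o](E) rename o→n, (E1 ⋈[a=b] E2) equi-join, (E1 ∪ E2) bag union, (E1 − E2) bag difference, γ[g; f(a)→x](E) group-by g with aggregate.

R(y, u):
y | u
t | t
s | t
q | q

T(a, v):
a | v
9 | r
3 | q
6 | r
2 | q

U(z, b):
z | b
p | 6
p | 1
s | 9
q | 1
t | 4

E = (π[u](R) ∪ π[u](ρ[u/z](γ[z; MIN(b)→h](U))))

Row counts bottom-up:
  R → 3
  π[u](R) → 3
  U → 5
  γ[z; MIN(b)→h](U) → 4
  ρ[u/z](γ[z; MIN(b)→h](U)) → 4
  π[u](ρ[u/z](γ[z; MIN(b)→h](U))) → 4
  (π[u](R) ∪ π[u](ρ[u/z](γ[z; MIN(b)→h](U)))) → 7

|E| = 7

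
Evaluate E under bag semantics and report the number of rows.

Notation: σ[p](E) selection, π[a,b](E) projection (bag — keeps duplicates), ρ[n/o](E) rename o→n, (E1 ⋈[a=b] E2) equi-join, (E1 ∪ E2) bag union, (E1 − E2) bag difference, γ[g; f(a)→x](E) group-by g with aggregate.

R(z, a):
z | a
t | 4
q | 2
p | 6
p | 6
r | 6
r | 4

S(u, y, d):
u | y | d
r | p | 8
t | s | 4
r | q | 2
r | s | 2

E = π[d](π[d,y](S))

Stepwise |·|:
  S → 4
  π[d,y](S) → 4
  π[d](π[d,y](S)) → 4

|E| = 4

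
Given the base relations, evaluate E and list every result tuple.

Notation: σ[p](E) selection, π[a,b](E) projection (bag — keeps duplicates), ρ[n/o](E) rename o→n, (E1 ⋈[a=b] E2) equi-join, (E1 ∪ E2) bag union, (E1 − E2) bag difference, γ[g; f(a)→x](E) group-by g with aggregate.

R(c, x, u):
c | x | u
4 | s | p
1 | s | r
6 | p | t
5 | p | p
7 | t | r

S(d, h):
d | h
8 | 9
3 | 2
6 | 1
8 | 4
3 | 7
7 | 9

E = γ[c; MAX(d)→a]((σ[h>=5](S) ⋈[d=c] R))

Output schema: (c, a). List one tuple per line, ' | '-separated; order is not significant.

Stepwise |·|:
  S → 6
  σ[h>=5](S) → 3
  R → 5
  (σ[h>=5](S) ⋈[d=c] R) → 1
  γ[c; MAX(d)→a]((σ[h>=5](S) ⋈[d=c] R)) → 1

== RESULT ==
c | a
7 | 7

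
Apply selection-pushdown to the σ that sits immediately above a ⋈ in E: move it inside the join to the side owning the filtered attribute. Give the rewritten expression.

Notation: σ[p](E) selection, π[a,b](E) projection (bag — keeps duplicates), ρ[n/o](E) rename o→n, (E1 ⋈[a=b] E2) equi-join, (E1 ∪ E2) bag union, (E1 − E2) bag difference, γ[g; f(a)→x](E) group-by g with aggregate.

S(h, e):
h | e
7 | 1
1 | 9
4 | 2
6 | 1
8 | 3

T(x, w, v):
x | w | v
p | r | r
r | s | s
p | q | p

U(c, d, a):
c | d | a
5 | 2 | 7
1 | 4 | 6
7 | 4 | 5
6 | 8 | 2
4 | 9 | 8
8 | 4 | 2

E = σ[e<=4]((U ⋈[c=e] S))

σ filters on e, owned by the right side.
E' = (U ⋈[c=e] σ[e<=4](S))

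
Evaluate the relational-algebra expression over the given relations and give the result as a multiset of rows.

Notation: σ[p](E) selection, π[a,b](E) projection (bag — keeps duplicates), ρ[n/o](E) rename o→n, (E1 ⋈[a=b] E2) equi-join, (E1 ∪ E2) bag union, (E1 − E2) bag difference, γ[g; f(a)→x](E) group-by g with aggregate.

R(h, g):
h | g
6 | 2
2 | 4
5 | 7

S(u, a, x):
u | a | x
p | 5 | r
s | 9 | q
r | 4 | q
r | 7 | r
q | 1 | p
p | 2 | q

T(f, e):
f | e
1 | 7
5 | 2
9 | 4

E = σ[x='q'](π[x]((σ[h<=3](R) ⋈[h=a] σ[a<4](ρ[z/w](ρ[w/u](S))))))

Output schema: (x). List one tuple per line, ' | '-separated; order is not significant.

Per-node cardinality:
  R → 3
  σ[h<=3](R) → 1
  S → 6
  ρ[w/u](S) → 6
  ρ[z/w](ρ[w/u](S)) → 6
  σ[a<4](ρ[z/w](ρ[w/u](S))) → 2
  (σ[h<=3](R) ⋈[h=a] σ[a<4](ρ[z/w](ρ[w/u](S)))) → 1
  π[x]((σ[h<=3](R) ⋈[h=a] σ[a<4](ρ[z/w](ρ[w/u](S))))) → 1
  σ[x='q'](π[x]((σ[h<=3](R) ⋈[h=a] σ[a<4](ρ[z/w](ρ[w/u](S)))))) → 1

== RESULT ==
x
q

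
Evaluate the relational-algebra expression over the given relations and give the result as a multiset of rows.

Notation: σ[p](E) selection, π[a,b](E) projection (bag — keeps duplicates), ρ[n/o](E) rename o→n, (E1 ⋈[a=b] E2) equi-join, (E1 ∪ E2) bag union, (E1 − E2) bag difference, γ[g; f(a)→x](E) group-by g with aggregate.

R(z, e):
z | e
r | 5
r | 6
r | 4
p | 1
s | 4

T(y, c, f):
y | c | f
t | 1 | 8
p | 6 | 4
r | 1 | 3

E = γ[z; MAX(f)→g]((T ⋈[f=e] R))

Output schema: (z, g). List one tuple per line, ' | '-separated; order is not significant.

Row counts bottom-up:
  T → 3
  R → 5
  (T ⋈[f=e] R) → 2
  γ[z; MAX(f)→g]((T ⋈[f=e] R)) → 2

== RESULT ==
z | g
r | 4
s | 4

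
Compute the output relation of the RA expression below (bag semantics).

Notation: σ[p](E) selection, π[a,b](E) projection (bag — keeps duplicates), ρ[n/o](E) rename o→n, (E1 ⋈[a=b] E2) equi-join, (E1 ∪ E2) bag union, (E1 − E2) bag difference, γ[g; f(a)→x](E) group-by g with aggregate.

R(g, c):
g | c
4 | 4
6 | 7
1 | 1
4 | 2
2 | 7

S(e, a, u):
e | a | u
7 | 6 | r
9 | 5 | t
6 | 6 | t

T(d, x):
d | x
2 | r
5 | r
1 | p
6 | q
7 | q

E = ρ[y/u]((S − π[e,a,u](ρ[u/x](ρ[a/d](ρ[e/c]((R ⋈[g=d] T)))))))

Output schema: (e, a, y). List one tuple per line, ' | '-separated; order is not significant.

Subexpression sizes:
  S → 3
  R → 5
  T → 5
  (R ⋈[g=d] T) → 3
  ρ[e/c]((R ⋈[g=d] T)) → 3
  ρ[a/d](ρ[e/c]((R ⋈[g=d] T))) → 3
  ρ[u/x](ρ[a/d](ρ[e/c]((R ⋈[g=d] T)))) → 3
  π[e,a,u](ρ[u/x](ρ[a/d](ρ[e/c]((R ⋈[g=d] T))))) → 3
  (S − π[e,a,u](ρ[u/x](ρ[a/d](ρ[e/c]((R ⋈[g=d] T)))))) → 3
  ρ[y/u]((S − π[e,a,u](ρ[u/x](ρ[a/d](ρ[e/c]((R ⋈[g=d] T))))))) → 3

== RESULT ==
e | a | y
6 | 6 | t
7 | 6 | r
9 | 5 | t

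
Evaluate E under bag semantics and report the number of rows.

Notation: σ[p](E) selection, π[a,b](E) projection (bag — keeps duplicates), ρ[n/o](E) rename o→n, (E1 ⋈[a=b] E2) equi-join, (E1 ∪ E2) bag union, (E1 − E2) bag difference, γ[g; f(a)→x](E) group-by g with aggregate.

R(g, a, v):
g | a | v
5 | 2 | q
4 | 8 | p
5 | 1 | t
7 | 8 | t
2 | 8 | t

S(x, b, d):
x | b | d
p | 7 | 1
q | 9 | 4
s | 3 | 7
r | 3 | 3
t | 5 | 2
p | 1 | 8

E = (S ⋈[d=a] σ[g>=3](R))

Per-node cardinality:
  S → 6
  R → 5
  σ[g>=3](R) → 4
  (S ⋈[d=a] σ[g>=3](R)) → 4

|E| = 4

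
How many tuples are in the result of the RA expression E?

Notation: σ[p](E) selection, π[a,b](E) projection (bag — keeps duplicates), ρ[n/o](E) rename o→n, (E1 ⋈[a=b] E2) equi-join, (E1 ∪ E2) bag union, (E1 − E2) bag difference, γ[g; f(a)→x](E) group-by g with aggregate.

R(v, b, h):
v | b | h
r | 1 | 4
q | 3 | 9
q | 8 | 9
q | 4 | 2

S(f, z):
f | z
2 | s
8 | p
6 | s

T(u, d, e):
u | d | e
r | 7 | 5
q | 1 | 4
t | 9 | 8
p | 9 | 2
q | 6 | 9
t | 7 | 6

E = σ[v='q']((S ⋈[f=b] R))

Per-node cardinality:
  S → 3
  R → 4
  (S ⋈[f=b] R) → 1
  σ[v='q']((S ⋈[f=b] R)) → 1

|E| = 1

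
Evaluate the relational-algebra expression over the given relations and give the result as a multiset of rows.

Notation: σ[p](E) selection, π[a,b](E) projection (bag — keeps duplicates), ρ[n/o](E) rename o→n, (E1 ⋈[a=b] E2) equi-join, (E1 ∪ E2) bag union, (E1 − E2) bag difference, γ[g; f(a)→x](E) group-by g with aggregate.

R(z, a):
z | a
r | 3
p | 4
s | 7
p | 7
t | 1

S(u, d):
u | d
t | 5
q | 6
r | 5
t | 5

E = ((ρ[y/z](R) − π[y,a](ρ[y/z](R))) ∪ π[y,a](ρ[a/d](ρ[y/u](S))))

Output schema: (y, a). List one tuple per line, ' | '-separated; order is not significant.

Row counts bottom-up:
  R → 5
  ρ[y/z](R) → 5
  R → 5
  ρ[y/z](R) → 5
  π[y,a](ρ[y/z](R)) → 5
  (ρ[y/z](R) − π[y,a](ρ[y/z](R))) → 0
  S → 4
  ρ[y/u](S) → 4
  ρ[a/d](ρ[y/u](S)) → 4
  π[y,a](ρ[a/d](ρ[y/u](S))) → 4
  ((ρ[y/z](R) − π[y,a](ρ[y/z](R))) ∪ π[y,a](ρ[a/d](ρ[y/u](S)))) → 4

== RESULT ==
y | a
q | 6
r | 5
t | 5
t | 5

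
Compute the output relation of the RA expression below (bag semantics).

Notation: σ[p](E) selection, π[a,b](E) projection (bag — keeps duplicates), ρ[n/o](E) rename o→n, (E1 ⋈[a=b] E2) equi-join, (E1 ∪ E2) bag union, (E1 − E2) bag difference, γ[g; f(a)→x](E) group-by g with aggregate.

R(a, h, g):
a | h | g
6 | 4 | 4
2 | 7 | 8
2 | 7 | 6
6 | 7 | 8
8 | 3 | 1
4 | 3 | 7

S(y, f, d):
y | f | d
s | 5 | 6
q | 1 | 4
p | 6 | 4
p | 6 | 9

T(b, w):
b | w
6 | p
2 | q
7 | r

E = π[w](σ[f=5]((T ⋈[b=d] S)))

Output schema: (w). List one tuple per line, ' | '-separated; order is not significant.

Per-node cardinality:
  T → 3
  S → 4
  (T ⋈[b=d] S) → 1
  σ[f=5]((T ⋈[b=d] S)) → 1
  π[w](σ[f=5]((T ⋈[b=d] S))) → 1

== RESULT ==
w
p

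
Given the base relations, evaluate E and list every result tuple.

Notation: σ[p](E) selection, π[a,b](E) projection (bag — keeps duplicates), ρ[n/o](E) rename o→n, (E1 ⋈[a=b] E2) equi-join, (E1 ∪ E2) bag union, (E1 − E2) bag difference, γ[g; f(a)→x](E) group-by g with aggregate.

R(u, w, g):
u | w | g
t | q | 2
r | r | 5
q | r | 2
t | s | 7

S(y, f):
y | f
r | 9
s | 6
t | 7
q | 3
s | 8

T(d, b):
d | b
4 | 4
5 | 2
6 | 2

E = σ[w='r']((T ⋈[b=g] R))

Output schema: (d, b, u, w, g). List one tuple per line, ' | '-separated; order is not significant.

Per-node cardinality:
  T → 3
  R → 4
  (T ⋈[b=g] R) → 4
  σ[w='r']((T ⋈[b=g] R)) → 2

== RESULT ==
d | b | u | w | g
5 | 2 | q | r | 2
6 | 2 | q | r | 2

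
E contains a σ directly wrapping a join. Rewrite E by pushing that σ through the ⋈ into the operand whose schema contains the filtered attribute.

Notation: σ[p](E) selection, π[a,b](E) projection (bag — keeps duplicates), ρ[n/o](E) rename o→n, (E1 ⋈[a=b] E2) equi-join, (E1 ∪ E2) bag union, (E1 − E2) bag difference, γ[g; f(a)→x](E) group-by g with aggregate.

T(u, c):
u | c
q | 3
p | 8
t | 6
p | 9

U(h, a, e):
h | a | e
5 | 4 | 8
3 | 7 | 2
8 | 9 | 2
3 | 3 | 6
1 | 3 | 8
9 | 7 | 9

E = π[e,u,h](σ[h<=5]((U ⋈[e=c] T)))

σ filters on h, owned by the left side.
E' = π[e,u,h]((σ[h<=5](U) ⋈[e=c] T))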